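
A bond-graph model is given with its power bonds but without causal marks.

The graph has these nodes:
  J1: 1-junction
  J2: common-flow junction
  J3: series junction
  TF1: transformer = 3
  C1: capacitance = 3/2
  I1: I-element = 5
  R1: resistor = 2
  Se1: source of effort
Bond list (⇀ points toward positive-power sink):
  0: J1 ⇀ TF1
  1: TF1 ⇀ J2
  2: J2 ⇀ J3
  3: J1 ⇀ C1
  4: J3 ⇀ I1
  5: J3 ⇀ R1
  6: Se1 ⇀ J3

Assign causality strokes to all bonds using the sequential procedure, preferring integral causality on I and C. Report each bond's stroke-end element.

#6 stroke→J3  (Se1 (Se) sets effort on bond)
#3 stroke→J1  (C1: C, integral causality)
#0 stroke→TF1  (only one flow-in slot at J1)
#1 stroke→J2  (through TF1, causality passes straight; one stroke at TF1)
#2 stroke→J3  (J2: last free bond brings flow in)
#4 stroke→I1  (I1: I, integral causality)
#5 stroke→J3  (common-f at J3 fixed by 4)

bond 0 →TF1
bond 1 →J2
bond 2 →J3
bond 3 →J1
bond 4 →I1
bond 5 →J3
bond 6 →J3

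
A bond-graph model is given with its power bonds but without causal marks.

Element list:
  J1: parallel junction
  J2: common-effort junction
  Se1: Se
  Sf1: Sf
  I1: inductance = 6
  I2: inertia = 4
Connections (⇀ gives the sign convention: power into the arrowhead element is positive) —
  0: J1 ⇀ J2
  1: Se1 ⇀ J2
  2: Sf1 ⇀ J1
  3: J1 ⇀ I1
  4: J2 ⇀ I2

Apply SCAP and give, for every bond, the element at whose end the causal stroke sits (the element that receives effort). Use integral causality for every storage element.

#0 →J1
#1 →J2
#2 →Sf1
#3 →I1
#4 →I2

β1 |J2  (Se1: effort source, stroke at far end)
β2 |Sf1  (Sf1 fixes flow; stroke at Sf1)
β0 |J1  (common-e at J2 fixed by 1)
β4 |I2  (J2 effort already set via bond 1)
β3 |I1  (J1 effort already set via bond 0)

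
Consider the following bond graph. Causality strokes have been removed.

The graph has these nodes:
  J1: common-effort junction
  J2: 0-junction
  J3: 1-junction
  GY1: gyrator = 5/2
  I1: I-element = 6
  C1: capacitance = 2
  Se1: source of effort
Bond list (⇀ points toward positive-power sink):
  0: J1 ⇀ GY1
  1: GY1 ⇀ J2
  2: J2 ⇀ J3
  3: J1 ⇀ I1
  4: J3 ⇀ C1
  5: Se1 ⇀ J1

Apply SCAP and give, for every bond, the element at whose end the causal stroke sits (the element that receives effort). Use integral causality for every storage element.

β5 →J1  (Se1: effort source, stroke at far end)
β0 →GY1  (J1: bond 5 brought effort, rest push out)
β3 →I1  (0-jn J1 has e-setter on 5)
β1 →GY1  (GY1 both-in/both-out from 0)
β2 →J2  (closing 0-jn rule on J2)
β4 →J3  (common-f at J3 fixed by 2)

#0 stroke at GY1
#1 stroke at GY1
#2 stroke at J2
#3 stroke at I1
#4 stroke at J3
#5 stroke at J1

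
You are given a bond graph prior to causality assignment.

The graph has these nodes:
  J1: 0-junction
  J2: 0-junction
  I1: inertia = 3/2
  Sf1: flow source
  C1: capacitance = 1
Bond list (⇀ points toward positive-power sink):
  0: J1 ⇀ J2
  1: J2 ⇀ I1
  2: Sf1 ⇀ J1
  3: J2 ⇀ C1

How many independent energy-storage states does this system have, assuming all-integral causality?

2  (C1, I1 all integral)

#2 |Sf1  (Sf1 (Sf) sets flow on bond)
#0 |J1  (J1 needs exactly one e-in)
#1 |I1  (I1 integral (f out))
#3 |J2  (J2 needs exactly one e-in)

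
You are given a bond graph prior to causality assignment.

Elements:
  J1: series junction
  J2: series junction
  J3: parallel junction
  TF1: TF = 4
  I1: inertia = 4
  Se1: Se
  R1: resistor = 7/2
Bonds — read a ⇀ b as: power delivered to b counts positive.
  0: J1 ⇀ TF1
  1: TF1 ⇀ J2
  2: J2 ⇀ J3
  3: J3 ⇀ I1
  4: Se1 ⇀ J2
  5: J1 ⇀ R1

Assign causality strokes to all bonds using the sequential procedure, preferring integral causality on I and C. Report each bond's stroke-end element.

#0 →TF1
#1 →J2
#2 →J3
#3 →I1
#4 →J2
#5 →J1

bond 4 stroke→J2  (Se1: effort source, stroke at far end)
bond 3 stroke→I1  (prefer integral on I1)
bond 2 stroke→J3  (closing 0-jn rule on J3)
bond 1 stroke→J2  (J2: bond 2 brought flow, rest push out)
bond 0 stroke→TF1  (TF1: transformer flips bond 1)
bond 5 stroke→J1  (J1 flow already set via bond 0)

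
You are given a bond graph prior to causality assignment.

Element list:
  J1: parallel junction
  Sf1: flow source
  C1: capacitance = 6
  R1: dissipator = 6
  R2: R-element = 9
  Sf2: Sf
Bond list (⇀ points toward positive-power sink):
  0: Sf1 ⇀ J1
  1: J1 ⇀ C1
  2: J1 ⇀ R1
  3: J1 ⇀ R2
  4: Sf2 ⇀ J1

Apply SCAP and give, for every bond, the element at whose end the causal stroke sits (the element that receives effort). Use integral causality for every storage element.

bond 0 |Sf1
bond 1 |J1
bond 2 |R1
bond 3 |R2
bond 4 |Sf2

bond 0 stroke at Sf1  (Sf1 fixes flow; stroke at Sf1)
bond 4 stroke at Sf2  (Sf2 fixes flow; stroke at Sf2)
bond 1 stroke at J1  (C1: C, integral causality)
bond 2 stroke at R1  (J1 effort already set via bond 1)
bond 3 stroke at R2  (0-jn J1 has e-setter on 1)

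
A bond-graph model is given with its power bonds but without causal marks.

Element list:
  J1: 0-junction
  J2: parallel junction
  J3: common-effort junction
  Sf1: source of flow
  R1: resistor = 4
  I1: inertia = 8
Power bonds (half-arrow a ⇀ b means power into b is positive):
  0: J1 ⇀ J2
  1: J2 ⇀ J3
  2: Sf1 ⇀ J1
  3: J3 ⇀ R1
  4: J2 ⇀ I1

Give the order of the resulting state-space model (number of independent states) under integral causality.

b2 |Sf1  (Sf1 fixes flow; stroke at Sf1)
b0 |J1  (only one effort-in slot at J1)
b4 |I1  (I1 outputs flow p/I1)
b1 |J2  (closing 0-jn rule on J2)
b3 |J3  (only one effort-in slot at J3)

1  (I1 all integral)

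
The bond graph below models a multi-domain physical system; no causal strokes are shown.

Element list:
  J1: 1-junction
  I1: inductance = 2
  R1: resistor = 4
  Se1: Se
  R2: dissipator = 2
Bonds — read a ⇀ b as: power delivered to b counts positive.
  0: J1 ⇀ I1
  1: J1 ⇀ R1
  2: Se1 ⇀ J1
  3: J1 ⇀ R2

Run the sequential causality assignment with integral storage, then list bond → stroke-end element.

β2 stroke at J1  (Se1 (Se) sets effort on bond)
β0 stroke at I1  (I1: I, integral causality)
β1 stroke at J1  (J1: bond 0 brought flow, rest push out)
β3 stroke at J1  (common-f at J1 fixed by 0)

#0 →I1
#1 →J1
#2 →J1
#3 →J1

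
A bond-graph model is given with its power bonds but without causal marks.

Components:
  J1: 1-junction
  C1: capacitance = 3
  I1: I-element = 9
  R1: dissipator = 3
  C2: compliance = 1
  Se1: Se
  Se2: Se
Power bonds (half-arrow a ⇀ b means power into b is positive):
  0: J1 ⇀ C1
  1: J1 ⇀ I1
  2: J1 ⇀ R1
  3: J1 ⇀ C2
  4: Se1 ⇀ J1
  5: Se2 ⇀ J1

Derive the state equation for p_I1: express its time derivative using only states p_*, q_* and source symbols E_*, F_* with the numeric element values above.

b4 →J1  (Se1: effort source, stroke at far end)
b5 →J1  (Se2 (Se) sets effort on bond)
b0 →J1  (C1 outputs effort q/C1)
b1 →I1  (I1 integral (f out))
b2 →J1  (common-f at J1 fixed by 1)
b3 →J1  (common-f at J1 fixed by 1)

dp_I1/dt = E_Se1 + E_Se2 - p_I1/3 - q_C1/3 - q_C2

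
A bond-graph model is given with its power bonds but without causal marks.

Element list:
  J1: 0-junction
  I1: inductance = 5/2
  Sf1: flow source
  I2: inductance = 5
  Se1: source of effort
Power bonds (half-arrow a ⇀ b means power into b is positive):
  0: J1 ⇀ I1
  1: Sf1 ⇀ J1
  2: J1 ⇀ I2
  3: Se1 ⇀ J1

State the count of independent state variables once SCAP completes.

2  (I1, I2 all integral)

bond 1 |Sf1  (Sf1 fixes flow; stroke at Sf1)
bond 3 |J1  (source Se1 imposes e)
bond 0 |I1  (common-e at J1 fixed by 3)
bond 2 |I2  (J1: bond 3 brought effort, rest push out)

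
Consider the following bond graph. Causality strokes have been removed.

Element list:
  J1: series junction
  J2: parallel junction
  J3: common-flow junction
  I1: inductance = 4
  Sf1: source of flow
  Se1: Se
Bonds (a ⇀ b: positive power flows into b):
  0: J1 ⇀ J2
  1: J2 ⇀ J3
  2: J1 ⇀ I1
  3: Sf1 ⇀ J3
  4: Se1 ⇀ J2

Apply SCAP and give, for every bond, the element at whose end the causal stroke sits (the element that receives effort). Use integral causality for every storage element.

bond 0 stroke→J1
bond 1 stroke→J3
bond 2 stroke→I1
bond 3 stroke→Sf1
bond 4 stroke→J2

#3 |Sf1  (Sf1: flow source, stroke at near end)
#4 |J2  (Se1 (Se) sets effort on bond)
#0 |J1  (common-e at J2 fixed by 4)
#1 |J3  (J2: bond 4 brought effort, rest push out)
#2 |I1  (only one flow-in slot at J1)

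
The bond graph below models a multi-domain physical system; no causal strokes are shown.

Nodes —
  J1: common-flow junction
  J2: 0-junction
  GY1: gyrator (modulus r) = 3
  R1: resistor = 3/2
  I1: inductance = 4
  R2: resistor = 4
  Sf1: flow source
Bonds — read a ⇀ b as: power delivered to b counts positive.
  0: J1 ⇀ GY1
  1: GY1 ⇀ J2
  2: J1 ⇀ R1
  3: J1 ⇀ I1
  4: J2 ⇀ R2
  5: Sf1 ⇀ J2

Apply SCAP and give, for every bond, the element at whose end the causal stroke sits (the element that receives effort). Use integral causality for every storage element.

β5 |Sf1  (source Sf1 imposes f)
β3 |I1  (prefer integral on I1)
β0 |J1  (J1 flow already set via bond 3)
β2 |J1  (J1 flow already set via bond 3)
β1 |J2  (GY1: gyrator matches bond 0)
β4 |R2  (0-jn J2 has e-setter on 1)

#0 stroke→J1
#1 stroke→J2
#2 stroke→J1
#3 stroke→I1
#4 stroke→R2
#5 stroke→Sf1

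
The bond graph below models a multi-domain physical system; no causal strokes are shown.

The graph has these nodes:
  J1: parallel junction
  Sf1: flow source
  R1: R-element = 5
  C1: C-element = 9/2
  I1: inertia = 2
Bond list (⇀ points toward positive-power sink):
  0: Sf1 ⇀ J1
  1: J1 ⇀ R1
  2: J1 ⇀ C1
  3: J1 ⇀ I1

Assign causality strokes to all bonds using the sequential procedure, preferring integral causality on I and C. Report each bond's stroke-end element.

b0 stroke→Sf1
b1 stroke→R1
b2 stroke→J1
b3 stroke→I1

#0 →Sf1  (source Sf1 imposes f)
#2 →J1  (C1: C, integral causality)
#1 →R1  (0-jn J1 has e-setter on 2)
#3 →I1  (0-jn J1 has e-setter on 2)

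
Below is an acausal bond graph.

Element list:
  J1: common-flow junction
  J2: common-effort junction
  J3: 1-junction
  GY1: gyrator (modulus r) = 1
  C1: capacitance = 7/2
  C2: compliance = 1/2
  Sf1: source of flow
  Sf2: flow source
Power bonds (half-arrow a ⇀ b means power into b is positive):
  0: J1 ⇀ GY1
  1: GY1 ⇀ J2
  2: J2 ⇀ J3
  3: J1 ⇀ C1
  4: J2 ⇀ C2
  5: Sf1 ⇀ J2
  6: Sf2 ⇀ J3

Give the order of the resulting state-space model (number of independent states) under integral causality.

2  (C1, C2 all integral)

bond 5 →Sf1  (Sf1 (Sf) sets flow on bond)
bond 6 →Sf2  (source Sf2 imposes f)
bond 2 →J3  (common-f at J3 fixed by 6)
bond 3 →J1  (prefer integral on C1)
bond 0 →GY1  (closing 1-jn rule on J1)
bond 1 →GY1  (GY1: gyrator matches bond 0)
bond 4 →J2  (J2: last free bond brings effort in)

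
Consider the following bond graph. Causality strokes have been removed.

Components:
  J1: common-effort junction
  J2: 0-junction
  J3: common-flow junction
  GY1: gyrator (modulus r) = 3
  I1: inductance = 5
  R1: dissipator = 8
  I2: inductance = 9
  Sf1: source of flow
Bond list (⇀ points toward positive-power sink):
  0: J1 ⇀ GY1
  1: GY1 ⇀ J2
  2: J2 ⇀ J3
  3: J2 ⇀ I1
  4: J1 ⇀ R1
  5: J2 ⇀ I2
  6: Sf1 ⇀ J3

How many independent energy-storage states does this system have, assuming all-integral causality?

2  (I1, I2 all integral)

#6 stroke at Sf1  (Sf1 fixes flow; stroke at Sf1)
#2 stroke at J3  (1-jn J3 has f-setter on 6)
#3 stroke at I1  (I1 integral (f out))
#5 stroke at I2  (I2 outputs flow p/I2)
#1 stroke at J2  (closing 0-jn rule on J2)
#0 stroke at J1  (GY1 both-in/both-out from 1)
#4 stroke at R1  (common-e at J1 fixed by 0)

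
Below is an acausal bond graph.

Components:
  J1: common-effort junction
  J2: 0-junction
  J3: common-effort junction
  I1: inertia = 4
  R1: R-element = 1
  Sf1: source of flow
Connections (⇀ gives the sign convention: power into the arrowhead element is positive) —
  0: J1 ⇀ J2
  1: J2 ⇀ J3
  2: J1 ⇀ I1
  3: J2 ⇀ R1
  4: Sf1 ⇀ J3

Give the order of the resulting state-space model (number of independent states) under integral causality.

bond 4 stroke→Sf1  (Sf1 (Sf) sets flow on bond)
bond 1 stroke→J3  (J3: last free bond brings effort in)
bond 2 stroke→I1  (prefer integral on I1)
bond 0 stroke→J1  (only one effort-in slot at J1)
bond 3 stroke→J2  (J2: last free bond brings effort in)

1  (I1 all integral)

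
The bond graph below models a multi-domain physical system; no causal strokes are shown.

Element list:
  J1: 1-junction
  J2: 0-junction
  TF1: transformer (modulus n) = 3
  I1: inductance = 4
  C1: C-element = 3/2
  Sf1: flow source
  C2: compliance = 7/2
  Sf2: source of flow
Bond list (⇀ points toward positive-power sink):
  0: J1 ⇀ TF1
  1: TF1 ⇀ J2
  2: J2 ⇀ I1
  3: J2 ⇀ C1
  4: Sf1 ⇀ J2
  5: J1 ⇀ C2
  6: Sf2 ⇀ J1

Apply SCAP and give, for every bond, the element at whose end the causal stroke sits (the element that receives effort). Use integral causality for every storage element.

β4 →Sf1  (source Sf1 imposes f)
β6 →Sf2  (source Sf2 imposes f)
β0 →J1  (1-jn J1 has f-setter on 6)
β5 →J1  (1-jn J1 has f-setter on 6)
β1 →TF1  (TF TF1: opposite of bond 0)
β2 →I1  (I1: I, integral causality)
β3 →J2  (J2: last free bond brings effort in)

bond 0 stroke→J1
bond 1 stroke→TF1
bond 2 stroke→I1
bond 3 stroke→J2
bond 4 stroke→Sf1
bond 5 stroke→J1
bond 6 stroke→Sf2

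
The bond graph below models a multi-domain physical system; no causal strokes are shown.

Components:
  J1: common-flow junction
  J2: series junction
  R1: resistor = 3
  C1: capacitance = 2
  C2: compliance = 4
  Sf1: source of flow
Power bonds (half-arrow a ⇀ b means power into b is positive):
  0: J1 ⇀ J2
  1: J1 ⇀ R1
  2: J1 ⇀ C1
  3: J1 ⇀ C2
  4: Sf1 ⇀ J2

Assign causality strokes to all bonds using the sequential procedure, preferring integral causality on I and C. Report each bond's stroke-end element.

#4 stroke→Sf1  (Sf1: flow source, stroke at near end)
#0 stroke→J2  (1-jn J2 has f-setter on 4)
#1 stroke→J1  (common-f at J1 fixed by 0)
#2 stroke→J1  (J1: bond 0 brought flow, rest push out)
#3 stroke→J1  (1-jn J1 has f-setter on 0)

b0 stroke→J2
b1 stroke→J1
b2 stroke→J1
b3 stroke→J1
b4 stroke→Sf1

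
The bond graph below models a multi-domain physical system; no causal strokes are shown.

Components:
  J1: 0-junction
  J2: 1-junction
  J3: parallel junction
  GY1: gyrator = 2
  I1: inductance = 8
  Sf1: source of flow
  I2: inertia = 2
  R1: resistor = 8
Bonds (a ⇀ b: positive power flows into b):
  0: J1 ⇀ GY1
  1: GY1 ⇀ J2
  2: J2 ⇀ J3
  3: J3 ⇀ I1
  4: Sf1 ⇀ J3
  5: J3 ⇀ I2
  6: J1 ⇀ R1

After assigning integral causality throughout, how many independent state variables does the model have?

2  (I1, I2 all integral)

#4 →Sf1  (Sf1: flow source, stroke at near end)
#3 →I1  (I1 integral (f out))
#5 →I2  (I2 outputs flow p/I2)
#2 →J3  (closing 0-jn rule on J3)
#1 →J2  (J2: bond 2 brought flow, rest push out)
#0 →J1  (GY GY1: same side as bond 1)
#6 →R1  (J1: bond 0 brought effort, rest push out)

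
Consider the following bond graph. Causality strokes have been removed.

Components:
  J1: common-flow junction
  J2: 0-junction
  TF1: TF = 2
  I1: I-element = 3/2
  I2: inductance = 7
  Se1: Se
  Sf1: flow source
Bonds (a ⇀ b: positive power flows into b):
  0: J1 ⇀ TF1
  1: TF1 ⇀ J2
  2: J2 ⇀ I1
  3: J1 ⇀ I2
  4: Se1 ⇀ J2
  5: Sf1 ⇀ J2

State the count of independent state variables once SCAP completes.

bond 4 |J2  (source Se1 imposes e)
bond 5 |Sf1  (Sf1 fixes flow; stroke at Sf1)
bond 1 |TF1  (common-e at J2 fixed by 4)
bond 2 |I1  (0-jn J2 has e-setter on 4)
bond 0 |J1  (through TF1, causality passes straight; one stroke at TF1)
bond 3 |I2  (J1: last free bond brings flow in)

2  (I1, I2 all integral)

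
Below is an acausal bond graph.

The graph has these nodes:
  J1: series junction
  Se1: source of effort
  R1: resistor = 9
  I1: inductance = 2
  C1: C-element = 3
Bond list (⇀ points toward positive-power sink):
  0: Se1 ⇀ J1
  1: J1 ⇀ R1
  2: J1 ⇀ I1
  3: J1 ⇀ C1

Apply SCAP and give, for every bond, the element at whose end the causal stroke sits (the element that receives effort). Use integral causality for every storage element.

#0 →J1
#1 →J1
#2 →I1
#3 →J1

#0 stroke at J1  (source Se1 imposes e)
#2 stroke at I1  (I1 integral (f out))
#1 stroke at J1  (J1: bond 2 brought flow, rest push out)
#3 stroke at J1  (common-f at J1 fixed by 2)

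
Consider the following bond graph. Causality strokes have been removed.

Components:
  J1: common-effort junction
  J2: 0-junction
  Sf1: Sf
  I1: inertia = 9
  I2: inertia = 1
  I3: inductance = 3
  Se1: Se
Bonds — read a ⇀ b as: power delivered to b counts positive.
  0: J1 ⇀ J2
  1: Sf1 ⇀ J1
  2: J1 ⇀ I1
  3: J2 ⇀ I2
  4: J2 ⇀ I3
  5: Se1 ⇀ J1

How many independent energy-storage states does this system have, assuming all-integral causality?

3  (I1, I2, I3 all integral)

bond 1 →Sf1  (Sf1 (Sf) sets flow on bond)
bond 5 →J1  (Se1 (Se) sets effort on bond)
bond 0 →J2  (0-jn J1 has e-setter on 5)
bond 2 →I1  (0-jn J1 has e-setter on 5)
bond 3 →I2  (J2 effort already set via bond 0)
bond 4 →I3  (J2 effort already set via bond 0)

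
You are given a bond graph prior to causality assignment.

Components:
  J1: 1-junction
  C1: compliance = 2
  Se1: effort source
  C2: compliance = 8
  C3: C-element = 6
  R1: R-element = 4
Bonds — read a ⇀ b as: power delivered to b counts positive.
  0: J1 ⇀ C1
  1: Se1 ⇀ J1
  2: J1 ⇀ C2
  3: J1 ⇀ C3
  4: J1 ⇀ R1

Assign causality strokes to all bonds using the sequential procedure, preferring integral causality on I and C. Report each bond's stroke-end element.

bond 1 |J1  (Se1 (Se) sets effort on bond)
bond 0 |J1  (C1 outputs effort q/C1)
bond 2 |J1  (C2 integral (e out))
bond 3 |J1  (C3 integral (e out))
bond 4 |R1  (J1: last free bond brings flow in)

bond 0 stroke at J1
bond 1 stroke at J1
bond 2 stroke at J1
bond 3 stroke at J1
bond 4 stroke at R1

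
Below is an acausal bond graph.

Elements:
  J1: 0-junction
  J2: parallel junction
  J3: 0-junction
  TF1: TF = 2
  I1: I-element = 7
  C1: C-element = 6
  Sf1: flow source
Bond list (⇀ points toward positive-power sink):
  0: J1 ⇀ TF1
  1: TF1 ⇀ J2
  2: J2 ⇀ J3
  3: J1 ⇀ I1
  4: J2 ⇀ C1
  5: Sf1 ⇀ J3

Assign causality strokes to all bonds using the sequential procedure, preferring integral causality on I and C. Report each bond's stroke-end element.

#5 →Sf1  (Sf1 fixes flow; stroke at Sf1)
#2 →J3  (J3 needs exactly one e-in)
#3 →I1  (I1 integral (f out))
#0 →J1  (J1 needs exactly one e-in)
#1 →TF1  (TF1 one-in-one-out from 0)
#4 →J2  (J2 needs exactly one e-in)

β0 |J1
β1 |TF1
β2 |J3
β3 |I1
β4 |J2
β5 |Sf1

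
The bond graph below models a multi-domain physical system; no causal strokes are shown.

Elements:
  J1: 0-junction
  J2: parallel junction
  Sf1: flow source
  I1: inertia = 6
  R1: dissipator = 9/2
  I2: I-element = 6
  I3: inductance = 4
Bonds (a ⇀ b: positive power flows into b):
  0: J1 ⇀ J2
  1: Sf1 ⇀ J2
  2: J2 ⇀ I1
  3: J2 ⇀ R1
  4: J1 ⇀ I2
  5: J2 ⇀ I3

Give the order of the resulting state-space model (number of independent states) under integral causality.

3  (I1, I2, I3 all integral)

b1 stroke at Sf1  (source Sf1 imposes f)
b2 stroke at I1  (I1 outputs flow p/I1)
b4 stroke at I2  (I2 integral (f out))
b0 stroke at J1  (only one effort-in slot at J1)
b5 stroke at I3  (I3 integral (f out))
b3 stroke at J2  (J2: last free bond brings effort in)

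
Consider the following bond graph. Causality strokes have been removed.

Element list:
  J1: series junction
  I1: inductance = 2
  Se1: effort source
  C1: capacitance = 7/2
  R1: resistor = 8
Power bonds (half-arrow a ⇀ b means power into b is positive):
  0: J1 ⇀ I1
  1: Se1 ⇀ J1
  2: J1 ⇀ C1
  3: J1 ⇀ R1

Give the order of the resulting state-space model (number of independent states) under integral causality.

2  (C1, I1 all integral)

bond 1 →J1  (source Se1 imposes e)
bond 0 →I1  (I1 integral (f out))
bond 2 →J1  (J1: bond 0 brought flow, rest push out)
bond 3 →J1  (common-f at J1 fixed by 0)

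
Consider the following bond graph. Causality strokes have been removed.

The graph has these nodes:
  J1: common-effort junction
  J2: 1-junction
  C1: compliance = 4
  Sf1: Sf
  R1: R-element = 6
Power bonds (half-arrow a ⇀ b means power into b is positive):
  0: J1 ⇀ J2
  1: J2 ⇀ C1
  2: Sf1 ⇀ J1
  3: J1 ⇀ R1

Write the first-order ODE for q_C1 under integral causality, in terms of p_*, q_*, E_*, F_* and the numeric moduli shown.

b2 stroke at Sf1  (Sf1: flow source, stroke at near end)
b1 stroke at J2  (C1 integral (e out))
b0 stroke at J1  (closing 1-jn rule on J2)
b3 stroke at R1  (J1: bond 0 brought effort, rest push out)

dq_C1/dt = F_Sf1 - q_C1/24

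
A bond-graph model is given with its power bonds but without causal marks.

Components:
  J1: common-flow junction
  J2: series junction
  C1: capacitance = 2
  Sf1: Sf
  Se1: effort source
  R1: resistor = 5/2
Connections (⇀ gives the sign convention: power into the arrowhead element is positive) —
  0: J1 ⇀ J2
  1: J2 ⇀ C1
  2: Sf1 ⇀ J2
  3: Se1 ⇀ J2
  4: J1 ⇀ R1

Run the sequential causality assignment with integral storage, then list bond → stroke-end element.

#2 |Sf1  (Sf1 (Sf) sets flow on bond)
#3 |J2  (Se1: effort source, stroke at far end)
#0 |J2  (1-jn J2 has f-setter on 2)
#1 |J2  (1-jn J2 has f-setter on 2)
#4 |J1  (J1: bond 0 brought flow, rest push out)

b0 stroke→J2
b1 stroke→J2
b2 stroke→Sf1
b3 stroke→J2
b4 stroke→J1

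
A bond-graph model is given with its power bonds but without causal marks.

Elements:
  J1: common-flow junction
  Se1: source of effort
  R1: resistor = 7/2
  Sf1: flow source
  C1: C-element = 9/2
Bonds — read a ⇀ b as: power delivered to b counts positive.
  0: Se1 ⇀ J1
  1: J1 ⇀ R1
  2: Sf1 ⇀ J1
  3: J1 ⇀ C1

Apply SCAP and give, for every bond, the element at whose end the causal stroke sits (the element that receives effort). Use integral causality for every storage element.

bond 0 →J1  (Se1 fixes effort; stroke away)
bond 2 →Sf1  (Sf1 (Sf) sets flow on bond)
bond 1 →J1  (common-f at J1 fixed by 2)
bond 3 →J1  (J1: bond 2 brought flow, rest push out)

β0 stroke→J1
β1 stroke→J1
β2 stroke→Sf1
β3 stroke→J1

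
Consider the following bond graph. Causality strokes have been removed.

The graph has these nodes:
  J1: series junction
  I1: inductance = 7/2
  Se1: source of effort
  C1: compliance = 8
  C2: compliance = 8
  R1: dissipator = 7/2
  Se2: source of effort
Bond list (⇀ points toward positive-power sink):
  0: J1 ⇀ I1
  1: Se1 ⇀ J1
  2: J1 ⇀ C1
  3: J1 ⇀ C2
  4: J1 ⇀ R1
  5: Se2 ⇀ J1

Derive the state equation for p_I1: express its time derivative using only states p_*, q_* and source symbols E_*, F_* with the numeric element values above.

#1 →J1  (Se1: effort source, stroke at far end)
#5 →J1  (Se2: effort source, stroke at far end)
#0 →I1  (I1: I, integral causality)
#2 →J1  (common-f at J1 fixed by 0)
#3 →J1  (common-f at J1 fixed by 0)
#4 →J1  (common-f at J1 fixed by 0)

dp_I1/dt = E_Se1 + E_Se2 - p_I1 - q_C1/8 - q_C2/8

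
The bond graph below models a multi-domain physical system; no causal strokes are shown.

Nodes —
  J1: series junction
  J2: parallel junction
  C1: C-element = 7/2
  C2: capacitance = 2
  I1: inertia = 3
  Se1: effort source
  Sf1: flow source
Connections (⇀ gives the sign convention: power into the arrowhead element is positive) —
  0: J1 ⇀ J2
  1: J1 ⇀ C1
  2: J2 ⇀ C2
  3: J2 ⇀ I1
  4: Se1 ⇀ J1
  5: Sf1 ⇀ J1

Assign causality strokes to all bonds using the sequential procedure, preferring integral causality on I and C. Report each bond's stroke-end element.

bond 4 →J1  (source Se1 imposes e)
bond 5 →Sf1  (Sf1 (Sf) sets flow on bond)
bond 0 →J1  (J1 flow already set via bond 5)
bond 1 →J1  (1-jn J1 has f-setter on 5)
bond 2 →J2  (C2 integral (e out))
bond 3 →I1  (J2: bond 2 brought effort, rest push out)

bond 0 →J1
bond 1 →J1
bond 2 →J2
bond 3 →I1
bond 4 →J1
bond 5 →Sf1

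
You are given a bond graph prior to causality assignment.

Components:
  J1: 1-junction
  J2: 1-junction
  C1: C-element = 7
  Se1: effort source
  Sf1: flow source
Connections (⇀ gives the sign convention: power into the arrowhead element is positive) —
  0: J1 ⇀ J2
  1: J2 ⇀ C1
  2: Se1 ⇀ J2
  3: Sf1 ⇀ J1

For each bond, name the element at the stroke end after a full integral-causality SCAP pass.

b0 →J1
b1 →J2
b2 →J2
b3 →Sf1

b2 →J2  (Se1 fixes effort; stroke away)
b3 →Sf1  (source Sf1 imposes f)
b0 →J1  (1-jn J1 has f-setter on 3)
b1 →J2  (1-jn J2 has f-setter on 0)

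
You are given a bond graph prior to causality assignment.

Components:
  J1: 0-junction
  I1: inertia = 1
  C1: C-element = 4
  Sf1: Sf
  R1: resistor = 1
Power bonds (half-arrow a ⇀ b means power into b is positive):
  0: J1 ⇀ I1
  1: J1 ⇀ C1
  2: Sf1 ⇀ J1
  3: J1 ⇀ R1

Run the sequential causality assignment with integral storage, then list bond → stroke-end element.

bond 2 →Sf1  (source Sf1 imposes f)
bond 0 →I1  (I1: I, integral causality)
bond 1 →J1  (prefer integral on C1)
bond 3 →R1  (J1 effort already set via bond 1)

#0 |I1
#1 |J1
#2 |Sf1
#3 |R1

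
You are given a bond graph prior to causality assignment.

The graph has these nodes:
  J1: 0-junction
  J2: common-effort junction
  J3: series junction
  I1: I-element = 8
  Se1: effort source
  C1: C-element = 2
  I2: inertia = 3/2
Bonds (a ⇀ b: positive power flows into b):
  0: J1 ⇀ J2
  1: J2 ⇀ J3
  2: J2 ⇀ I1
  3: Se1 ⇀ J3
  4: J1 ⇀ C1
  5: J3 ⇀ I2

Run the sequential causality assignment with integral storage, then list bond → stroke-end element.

β3 →J3  (Se1 fixes effort; stroke away)
β2 →I1  (I1 integral (f out))
β4 →J1  (prefer integral on C1)
β0 →J2  (J1: bond 4 brought effort, rest push out)
β1 →J3  (common-e at J2 fixed by 0)
β5 →I2  (only one flow-in slot at J3)

β0 →J2
β1 →J3
β2 →I1
β3 →J3
β4 →J1
β5 →I2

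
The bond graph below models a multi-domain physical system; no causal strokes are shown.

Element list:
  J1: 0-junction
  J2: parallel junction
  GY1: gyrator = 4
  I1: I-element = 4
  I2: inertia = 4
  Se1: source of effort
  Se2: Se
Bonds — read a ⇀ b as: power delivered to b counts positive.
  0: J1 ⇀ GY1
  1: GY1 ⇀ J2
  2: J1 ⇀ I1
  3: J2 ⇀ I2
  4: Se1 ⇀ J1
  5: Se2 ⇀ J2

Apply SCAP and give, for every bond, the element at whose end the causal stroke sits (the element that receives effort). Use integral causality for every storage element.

bond 0 →GY1
bond 1 →GY1
bond 2 →I1
bond 3 →I2
bond 4 →J1
bond 5 →J2

b4 stroke→J1  (Se1 (Se) sets effort on bond)
b5 stroke→J2  (Se2: effort source, stroke at far end)
b0 stroke→GY1  (common-e at J1 fixed by 4)
b2 stroke→I1  (J1 effort already set via bond 4)
b1 stroke→GY1  (common-e at J2 fixed by 5)
b3 stroke→I2  (0-jn J2 has e-setter on 5)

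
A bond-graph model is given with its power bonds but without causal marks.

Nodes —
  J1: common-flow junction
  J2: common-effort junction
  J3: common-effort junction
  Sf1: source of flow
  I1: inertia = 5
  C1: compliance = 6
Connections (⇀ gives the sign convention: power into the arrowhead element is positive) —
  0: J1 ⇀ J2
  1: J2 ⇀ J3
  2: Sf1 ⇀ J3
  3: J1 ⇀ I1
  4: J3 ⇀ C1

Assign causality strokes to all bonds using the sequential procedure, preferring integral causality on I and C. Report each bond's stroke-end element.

β0 →J1
β1 →J2
β2 →Sf1
β3 →I1
β4 →J3

b2 →Sf1  (Sf1 (Sf) sets flow on bond)
b3 →I1  (prefer integral on I1)
b0 →J1  (common-f at J1 fixed by 3)
b1 →J2  (closing 0-jn rule on J2)
b4 →J3  (J3 needs exactly one e-in)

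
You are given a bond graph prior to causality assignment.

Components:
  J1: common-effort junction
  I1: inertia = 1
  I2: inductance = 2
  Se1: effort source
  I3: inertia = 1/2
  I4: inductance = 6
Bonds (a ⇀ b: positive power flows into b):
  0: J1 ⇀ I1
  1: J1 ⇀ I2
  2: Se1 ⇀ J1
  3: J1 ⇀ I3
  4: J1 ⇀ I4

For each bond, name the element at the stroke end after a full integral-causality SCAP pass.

#2 |J1  (Se1 (Se) sets effort on bond)
#0 |I1  (0-jn J1 has e-setter on 2)
#1 |I2  (J1: bond 2 brought effort, rest push out)
#3 |I3  (J1 effort already set via bond 2)
#4 |I4  (J1: bond 2 brought effort, rest push out)

bond 0 stroke→I1
bond 1 stroke→I2
bond 2 stroke→J1
bond 3 stroke→I3
bond 4 stroke→I4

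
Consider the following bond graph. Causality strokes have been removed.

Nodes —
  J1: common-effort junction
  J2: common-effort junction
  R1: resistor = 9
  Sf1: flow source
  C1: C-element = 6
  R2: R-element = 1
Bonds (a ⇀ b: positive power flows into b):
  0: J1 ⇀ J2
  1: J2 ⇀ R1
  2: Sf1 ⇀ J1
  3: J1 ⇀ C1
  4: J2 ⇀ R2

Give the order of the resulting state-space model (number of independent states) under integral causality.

#2 |Sf1  (Sf1: flow source, stroke at near end)
#3 |J1  (C1: C, integral causality)
#0 |J2  (J1 effort already set via bond 3)
#1 |R1  (J2 effort already set via bond 0)
#4 |R2  (0-jn J2 has e-setter on 0)

1  (C1 all integral)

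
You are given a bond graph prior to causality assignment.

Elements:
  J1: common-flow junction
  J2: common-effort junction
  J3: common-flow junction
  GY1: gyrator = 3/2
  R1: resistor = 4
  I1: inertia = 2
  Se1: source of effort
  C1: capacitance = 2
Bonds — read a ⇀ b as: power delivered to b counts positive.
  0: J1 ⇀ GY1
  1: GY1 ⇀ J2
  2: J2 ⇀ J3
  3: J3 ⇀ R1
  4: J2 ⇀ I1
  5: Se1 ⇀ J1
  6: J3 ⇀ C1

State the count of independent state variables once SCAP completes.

2  (C1, I1 all integral)

bond 5 |J1  (Se1 (Se) sets effort on bond)
bond 0 |GY1  (closing 1-jn rule on J1)
bond 1 |GY1  (GY1 both-in/both-out from 0)
bond 4 |I1  (I1 integral (f out))
bond 2 |J2  (only one effort-in slot at J2)
bond 3 |J3  (common-f at J3 fixed by 2)
bond 6 |J3  (common-f at J3 fixed by 2)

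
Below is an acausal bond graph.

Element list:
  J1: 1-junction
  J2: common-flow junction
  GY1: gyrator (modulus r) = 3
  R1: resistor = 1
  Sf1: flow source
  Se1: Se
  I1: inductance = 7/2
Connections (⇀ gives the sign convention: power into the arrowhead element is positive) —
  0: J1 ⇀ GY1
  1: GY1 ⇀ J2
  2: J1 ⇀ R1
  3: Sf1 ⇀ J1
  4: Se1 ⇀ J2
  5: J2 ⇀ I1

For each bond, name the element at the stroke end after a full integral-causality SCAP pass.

#3 stroke at Sf1  (Sf1: flow source, stroke at near end)
#4 stroke at J2  (Se1 fixes effort; stroke away)
#0 stroke at J1  (J1 flow already set via bond 3)
#2 stroke at J1  (J1 flow already set via bond 3)
#1 stroke at J2  (GY GY1: same side as bond 0)
#5 stroke at I1  (closing 1-jn rule on J2)

b0 stroke→J1
b1 stroke→J2
b2 stroke→J1
b3 stroke→Sf1
b4 stroke→J2
b5 stroke→I1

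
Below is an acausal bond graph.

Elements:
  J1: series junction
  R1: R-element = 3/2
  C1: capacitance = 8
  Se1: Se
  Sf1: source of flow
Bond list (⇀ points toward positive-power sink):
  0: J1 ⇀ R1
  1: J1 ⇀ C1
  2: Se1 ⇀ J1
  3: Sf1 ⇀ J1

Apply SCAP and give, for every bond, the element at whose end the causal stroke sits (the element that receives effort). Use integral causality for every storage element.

b0 |J1
b1 |J1
b2 |J1
b3 |Sf1

b2 stroke→J1  (source Se1 imposes e)
b3 stroke→Sf1  (Sf1 fixes flow; stroke at Sf1)
b0 stroke→J1  (common-f at J1 fixed by 3)
b1 stroke→J1  (1-jn J1 has f-setter on 3)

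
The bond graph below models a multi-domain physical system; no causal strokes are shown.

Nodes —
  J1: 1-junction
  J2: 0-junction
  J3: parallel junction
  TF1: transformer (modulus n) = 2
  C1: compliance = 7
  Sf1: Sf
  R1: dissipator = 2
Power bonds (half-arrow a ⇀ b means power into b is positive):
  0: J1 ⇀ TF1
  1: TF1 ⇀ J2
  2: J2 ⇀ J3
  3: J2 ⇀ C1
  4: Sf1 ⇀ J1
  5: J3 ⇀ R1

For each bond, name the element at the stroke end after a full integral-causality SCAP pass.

#0 |J1
#1 |TF1
#2 |J3
#3 |J2
#4 |Sf1
#5 |R1

#4 stroke→Sf1  (Sf1 (Sf) sets flow on bond)
#0 stroke→J1  (1-jn J1 has f-setter on 4)
#1 stroke→TF1  (TF TF1: opposite of bond 0)
#3 stroke→J2  (C1: C, integral causality)
#2 stroke→J3  (common-e at J2 fixed by 3)
#5 stroke→R1  (J3: bond 2 brought effort, rest push out)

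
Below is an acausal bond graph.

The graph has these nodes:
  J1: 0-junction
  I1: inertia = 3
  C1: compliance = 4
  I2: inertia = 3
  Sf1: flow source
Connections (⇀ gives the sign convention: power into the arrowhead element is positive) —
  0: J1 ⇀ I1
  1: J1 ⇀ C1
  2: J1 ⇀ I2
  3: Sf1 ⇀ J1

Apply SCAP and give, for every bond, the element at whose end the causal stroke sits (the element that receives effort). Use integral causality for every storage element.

bond 3 stroke at Sf1  (Sf1: flow source, stroke at near end)
bond 0 stroke at I1  (prefer integral on I1)
bond 1 stroke at J1  (C1 integral (e out))
bond 2 stroke at I2  (0-jn J1 has e-setter on 1)

bond 0 stroke at I1
bond 1 stroke at J1
bond 2 stroke at I2
bond 3 stroke at Sf1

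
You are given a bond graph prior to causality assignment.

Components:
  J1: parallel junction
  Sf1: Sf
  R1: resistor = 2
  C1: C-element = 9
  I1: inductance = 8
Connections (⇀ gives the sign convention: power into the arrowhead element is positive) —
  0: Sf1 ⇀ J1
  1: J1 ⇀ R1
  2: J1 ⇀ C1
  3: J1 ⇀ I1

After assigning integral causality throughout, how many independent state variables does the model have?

b0 stroke at Sf1  (Sf1 fixes flow; stroke at Sf1)
b2 stroke at J1  (C1 outputs effort q/C1)
b1 stroke at R1  (common-e at J1 fixed by 2)
b3 stroke at I1  (J1 effort already set via bond 2)

2  (C1, I1 all integral)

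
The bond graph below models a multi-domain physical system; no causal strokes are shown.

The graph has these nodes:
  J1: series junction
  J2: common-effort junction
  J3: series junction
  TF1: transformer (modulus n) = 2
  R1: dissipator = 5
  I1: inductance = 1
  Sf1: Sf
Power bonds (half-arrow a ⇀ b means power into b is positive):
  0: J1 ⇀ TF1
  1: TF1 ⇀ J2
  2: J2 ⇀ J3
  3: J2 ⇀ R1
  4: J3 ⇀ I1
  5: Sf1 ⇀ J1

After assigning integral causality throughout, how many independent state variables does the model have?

1  (I1 all integral)

β5 stroke at Sf1  (Sf1 fixes flow; stroke at Sf1)
β0 stroke at J1  (J1: bond 5 brought flow, rest push out)
β1 stroke at TF1  (TF TF1: opposite of bond 0)
β4 stroke at I1  (I1: I, integral causality)
β2 stroke at J3  (J3 flow already set via bond 4)
β3 stroke at J2  (only one effort-in slot at J2)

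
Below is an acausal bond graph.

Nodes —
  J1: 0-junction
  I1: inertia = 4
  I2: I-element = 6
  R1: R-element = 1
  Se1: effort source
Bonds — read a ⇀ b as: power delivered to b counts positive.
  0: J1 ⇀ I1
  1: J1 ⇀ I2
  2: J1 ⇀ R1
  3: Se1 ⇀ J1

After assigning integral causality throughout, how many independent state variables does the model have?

2  (I1, I2 all integral)

bond 3 →J1  (Se1 (Se) sets effort on bond)
bond 0 →I1  (0-jn J1 has e-setter on 3)
bond 1 →I2  (J1: bond 3 brought effort, rest push out)
bond 2 →R1  (J1 effort already set via bond 3)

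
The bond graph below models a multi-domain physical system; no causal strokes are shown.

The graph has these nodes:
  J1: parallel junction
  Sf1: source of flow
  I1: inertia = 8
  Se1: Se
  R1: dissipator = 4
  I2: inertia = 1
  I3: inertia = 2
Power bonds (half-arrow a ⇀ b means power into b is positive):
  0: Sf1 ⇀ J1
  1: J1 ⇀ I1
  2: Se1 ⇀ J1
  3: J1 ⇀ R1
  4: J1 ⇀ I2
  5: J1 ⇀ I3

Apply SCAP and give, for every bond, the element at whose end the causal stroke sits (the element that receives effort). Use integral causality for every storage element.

b0 stroke→Sf1  (Sf1 (Sf) sets flow on bond)
b2 stroke→J1  (Se1 fixes effort; stroke away)
b1 stroke→I1  (0-jn J1 has e-setter on 2)
b3 stroke→R1  (J1: bond 2 brought effort, rest push out)
b4 stroke→I2  (J1 effort already set via bond 2)
b5 stroke→I3  (J1: bond 2 brought effort, rest push out)

b0 stroke→Sf1
b1 stroke→I1
b2 stroke→J1
b3 stroke→R1
b4 stroke→I2
b5 stroke→I3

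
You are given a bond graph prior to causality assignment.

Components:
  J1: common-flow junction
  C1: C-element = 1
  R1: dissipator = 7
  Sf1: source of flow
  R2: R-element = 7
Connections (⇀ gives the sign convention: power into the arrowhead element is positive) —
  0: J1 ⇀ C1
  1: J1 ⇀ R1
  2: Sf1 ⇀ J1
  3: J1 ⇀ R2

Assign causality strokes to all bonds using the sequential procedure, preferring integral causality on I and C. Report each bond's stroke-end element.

#0 |J1
#1 |J1
#2 |Sf1
#3 |J1

bond 2 →Sf1  (Sf1 fixes flow; stroke at Sf1)
bond 0 →J1  (J1 flow already set via bond 2)
bond 1 →J1  (J1: bond 2 brought flow, rest push out)
bond 3 →J1  (J1: bond 2 brought flow, rest push out)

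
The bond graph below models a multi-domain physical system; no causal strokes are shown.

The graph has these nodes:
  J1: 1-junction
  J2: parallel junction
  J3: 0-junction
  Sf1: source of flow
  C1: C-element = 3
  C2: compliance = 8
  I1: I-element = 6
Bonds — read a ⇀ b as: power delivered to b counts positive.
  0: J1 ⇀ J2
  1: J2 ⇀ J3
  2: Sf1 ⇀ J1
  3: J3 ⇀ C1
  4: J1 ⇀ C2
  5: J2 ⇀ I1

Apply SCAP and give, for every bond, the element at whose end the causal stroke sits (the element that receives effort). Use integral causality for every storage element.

bond 2 stroke→Sf1  (source Sf1 imposes f)
bond 0 stroke→J1  (J1: bond 2 brought flow, rest push out)
bond 4 stroke→J1  (1-jn J1 has f-setter on 2)
bond 3 stroke→J3  (C1: C, integral causality)
bond 1 stroke→J2  (common-e at J3 fixed by 3)
bond 5 stroke→I1  (common-e at J2 fixed by 1)

#0 |J1
#1 |J2
#2 |Sf1
#3 |J3
#4 |J1
#5 |I1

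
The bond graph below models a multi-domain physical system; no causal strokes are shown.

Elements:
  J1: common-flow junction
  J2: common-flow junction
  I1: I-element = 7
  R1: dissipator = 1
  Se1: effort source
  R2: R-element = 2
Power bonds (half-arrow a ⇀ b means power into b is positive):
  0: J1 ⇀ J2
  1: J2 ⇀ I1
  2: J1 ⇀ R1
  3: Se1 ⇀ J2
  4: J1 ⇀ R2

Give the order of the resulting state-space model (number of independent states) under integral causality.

#3 |J2  (source Se1 imposes e)
#1 |I1  (I1 integral (f out))
#0 |J2  (1-jn J2 has f-setter on 1)
#2 |J1  (1-jn J1 has f-setter on 0)
#4 |J1  (common-f at J1 fixed by 0)

1  (I1 all integral)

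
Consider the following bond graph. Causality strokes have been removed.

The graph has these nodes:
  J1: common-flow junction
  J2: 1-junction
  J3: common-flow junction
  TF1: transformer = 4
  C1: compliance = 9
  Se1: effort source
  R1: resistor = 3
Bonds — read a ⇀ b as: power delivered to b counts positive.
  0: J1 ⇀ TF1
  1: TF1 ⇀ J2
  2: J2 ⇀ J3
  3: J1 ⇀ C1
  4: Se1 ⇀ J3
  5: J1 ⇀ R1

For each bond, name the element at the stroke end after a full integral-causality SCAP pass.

bond 4 stroke at J3  (Se1 (Se) sets effort on bond)
bond 2 stroke at J2  (only one flow-in slot at J3)
bond 1 stroke at TF1  (closing 1-jn rule on J2)
bond 0 stroke at J1  (through TF1, causality passes straight; one stroke at TF1)
bond 3 stroke at J1  (C1 outputs effort q/C1)
bond 5 stroke at R1  (J1: last free bond brings flow in)

b0 stroke→J1
b1 stroke→TF1
b2 stroke→J2
b3 stroke→J1
b4 stroke→J3
b5 stroke→R1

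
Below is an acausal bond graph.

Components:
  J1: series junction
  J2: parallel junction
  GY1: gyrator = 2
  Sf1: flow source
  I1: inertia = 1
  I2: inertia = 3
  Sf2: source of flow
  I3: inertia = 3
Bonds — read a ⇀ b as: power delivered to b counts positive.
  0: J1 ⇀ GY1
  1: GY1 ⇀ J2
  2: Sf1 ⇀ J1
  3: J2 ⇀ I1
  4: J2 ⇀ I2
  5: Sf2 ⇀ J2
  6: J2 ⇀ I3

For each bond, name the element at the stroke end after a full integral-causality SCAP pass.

bond 0 |J1
bond 1 |J2
bond 2 |Sf1
bond 3 |I1
bond 4 |I2
bond 5 |Sf2
bond 6 |I3

b2 →Sf1  (Sf1 fixes flow; stroke at Sf1)
b5 →Sf2  (Sf2: flow source, stroke at near end)
b0 →J1  (J1: bond 2 brought flow, rest push out)
b1 →J2  (GY GY1: same side as bond 0)
b3 →I1  (J2: bond 1 brought effort, rest push out)
b4 →I2  (common-e at J2 fixed by 1)
b6 →I3  (0-jn J2 has e-setter on 1)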